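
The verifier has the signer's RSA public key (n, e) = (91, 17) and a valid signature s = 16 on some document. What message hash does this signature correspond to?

74

s^2 ≡ 16^2 = 256 ≡ 74
s^4 ≡ 74^2 = 5476 ≡ 16
s^8 ≡ 16^2 = 256 ≡ 74
s^16 ≡ 74^2 = 5476 ≡ 16
17 = 16 + 1, so s^17 ≡ 16·16 ≡ 74 (mod 91)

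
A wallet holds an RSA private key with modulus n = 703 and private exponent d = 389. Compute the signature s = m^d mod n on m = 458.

547

Squares mod 703: m^1≡458, m^2≡270, m^4≡491, m^8≡655, m^16≡195, m^32≡63, m^64≡454, m^128≡137, m^256≡491
389 = 256 + 128 + 4 + 1, so m^389 ≡ 491·137·491·458 ≡ 547 (mod 703)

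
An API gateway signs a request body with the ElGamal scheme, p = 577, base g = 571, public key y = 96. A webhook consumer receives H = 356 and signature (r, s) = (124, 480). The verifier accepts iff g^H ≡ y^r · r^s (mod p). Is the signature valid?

Left side g^H mod p:
571^2 = 326041 ≡ 36
571^4 ≡ 36^2 = 1296 ≡ 142
571^8 ≡ 142^2 = 20164 ≡ 546
571^16 ≡ 546^2 = 298116 ≡ 384
571^32 ≡ 384^2 = 147456 ≡ 321
571^64 ≡ 321^2 = 103041 ≡ 335
571^128 ≡ 335^2 = 112225 ≡ 287
571^256 ≡ 287^2 = 82369 ≡ 435
356 = 256 + 64 + 32 + 4, so 571^356 ≡ 435·335·321·142 ≡ 256 (mod 577)
Right side y^r · r^s mod p:
96^2 = 9216 ≡ 561
96^4 ≡ 561^2 = 314721 ≡ 256
96^8 ≡ 256^2 = 65536 ≡ 335
96^16 ≡ 335^2 = 112225 ≡ 287
96^32 ≡ 287^2 = 82369 ≡ 435
96^64 ≡ 435^2 = 189225 ≡ 546
124 = 64 + 32 + 16 + 8 + 4, so 96^124 ≡ 546·435·287·335·256 ≡ 290 (mod 577)
124^2 = 15376 ≡ 374
124^4 ≡ 374^2 = 139876 ≡ 242
124^8 ≡ 242^2 = 58564 ≡ 287
124^16 ≡ 287^2 = 82369 ≡ 435
124^32 ≡ 435^2 = 189225 ≡ 546
124^64 ≡ 546^2 = 298116 ≡ 384
124^128 ≡ 384^2 = 147456 ≡ 321
124^256 ≡ 321^2 = 103041 ≡ 335
480 = 256 + 128 + 64 + 32, so 124^480 ≡ 335·321·384·546 ≡ 363 (mod 577)
290·363 = 105270 ≡ 256 (mod 577)
256 ≡ 256 (mod 577), so the signature is genuine.

valid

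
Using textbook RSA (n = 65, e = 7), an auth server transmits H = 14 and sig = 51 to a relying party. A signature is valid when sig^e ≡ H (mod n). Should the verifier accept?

reject

sig^2 ≡ 51^2 = 2601 ≡ 1
sig^4 ≡ 1^2 = 1
7 = 4 + 2 + 1, so sig^7 ≡ 1·1·51 ≡ 51 (mod 65)
sig^7 mod 65 = 51, but H = 14.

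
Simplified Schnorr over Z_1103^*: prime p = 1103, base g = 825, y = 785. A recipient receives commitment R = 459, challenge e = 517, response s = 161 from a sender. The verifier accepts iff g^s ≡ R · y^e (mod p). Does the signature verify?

g^s mod p:
Squares mod 1103: 825^1≡825, 825^2≡74, 825^4≡1064, 825^8≡418, 825^16≡450, 825^32≡651, 825^64≡249, 825^128≡233
161 = 128 + 32 + 1, so 825^161 ≡ 233·651·825 ≡ 919 (mod 1103)
R · y^e mod p:
Squares mod 1103: 785^1≡785, 785^2≡751, 785^4≡368, 785^8≡858, 785^16≡463, 785^32≡387, 785^64≡864, 785^128≡868, 785^256≡75, 785^512≡110
517 = 512 + 4 + 1, so 785^517 ≡ 110·368·785 ≡ 473 (mod 1103)
459·473 = 217107 ≡ 919 (mod 1103)
919 ≡ 919 (mod 1103); signature holds.

verifies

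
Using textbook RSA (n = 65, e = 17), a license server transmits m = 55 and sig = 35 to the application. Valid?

yes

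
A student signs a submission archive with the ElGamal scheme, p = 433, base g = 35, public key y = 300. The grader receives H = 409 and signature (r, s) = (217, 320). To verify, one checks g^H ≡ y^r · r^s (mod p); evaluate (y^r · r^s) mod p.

396

Squares mod 433: 300^1≡300, 300^2≡369, 300^4≡199, 300^8≡198, 300^16≡234, 300^32≡198, 300^64≡234, 300^128≡198
217 = 128 + 64 + 16 + 8 + 1, so 300^217 ≡ 198·234·234·198·300 ≡ 300 (mod 433)
Squares mod 433: 217^1≡217, 217^2≡325, 217^4≡406, 217^8≡296, 217^16≡150, 217^32≡417, 217^64≡256, 217^128≡153, 217^256≡27
320 = 256 + 64, so 217^320 ≡ 27·256 ≡ 417 (mod 433)
y^r · r^s ≡ 300·417 = 125100 ≡ 396 (mod 433)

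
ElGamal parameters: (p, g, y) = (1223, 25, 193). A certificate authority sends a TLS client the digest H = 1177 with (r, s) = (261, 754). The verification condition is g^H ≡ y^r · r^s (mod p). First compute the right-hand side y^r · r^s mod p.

974

193^2 = 37249 ≡ 559
193^4 ≡ 559^2 = 312481 ≡ 616
193^8 ≡ 616^2 = 379456 ≡ 326
193^16 ≡ 326^2 = 106276 ≡ 1098
193^32 ≡ 1098^2 = 1205604 ≡ 949
193^64 ≡ 949^2 = 900601 ≡ 473
193^128 ≡ 473^2 = 223729 ≡ 1143
193^256 ≡ 1143^2 = 1306449 ≡ 285
261 = 256 + 4 + 1, so 193^261 ≡ 285·616·193 ≡ 1088 (mod 1223)
261^2 = 68121 ≡ 856
261^4 ≡ 856^2 = 732736 ≡ 159
261^8 ≡ 159^2 = 25281 ≡ 821
261^16 ≡ 821^2 = 674041 ≡ 168
261^32 ≡ 168^2 = 28224 ≡ 95
261^64 ≡ 95^2 = 9025 ≡ 464
261^128 ≡ 464^2 = 215296 ≡ 48
261^256 ≡ 48^2 = 2304 ≡ 1081
261^512 ≡ 1081^2 = 1168561 ≡ 596
754 = 512 + 128 + 64 + 32 + 16 + 2, so 261^754 ≡ 596·48·464·95·168·856 ≡ 790 (mod 1223)
y^r · r^s ≡ 1088·790 = 859520 ≡ 974 (mod 1223)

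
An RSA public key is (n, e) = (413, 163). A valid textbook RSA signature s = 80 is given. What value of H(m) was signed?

Squares mod 413: s^1≡80, s^2≡205, s^4≡312, s^8≡289, s^16≡95, s^32≡352, s^64≡4, s^128≡16
163 = 128 + 32 + 2 + 1, so s^163 ≡ 16·352·205·80 ≡ 241 (mod 413)

241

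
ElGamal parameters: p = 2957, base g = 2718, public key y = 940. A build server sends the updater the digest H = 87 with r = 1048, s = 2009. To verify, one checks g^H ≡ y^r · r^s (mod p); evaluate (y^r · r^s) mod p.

940^2 = 883600 ≡ 2414
940^4 ≡ 2414^2 = 5827396 ≡ 2106
940^8 ≡ 2106^2 = 4435236 ≡ 2693
940^16 ≡ 2693^2 = 7252249 ≡ 1685
940^32 ≡ 1685^2 = 2839225 ≡ 505
940^64 ≡ 505^2 = 255025 ≡ 723
940^128 ≡ 723^2 = 522729 ≡ 2297
940^256 ≡ 2297^2 = 5276209 ≡ 921
940^512 ≡ 921^2 = 848241 ≡ 2539
940^1024 ≡ 2539^2 = 6446521 ≡ 261
1048 = 1024 + 16 + 8, so 940^1048 ≡ 261·1685·2693 ≡ 408 (mod 2957)
1048^2 = 1098304 ≡ 1257
1048^4 ≡ 1257^2 = 1580049 ≡ 1011
1048^8 ≡ 1011^2 = 1022121 ≡ 1956
1048^16 ≡ 1956^2 = 3825936 ≡ 2535
1048^32 ≡ 2535^2 = 6426225 ≡ 664
1048^64 ≡ 664^2 = 440896 ≡ 303
1048^128 ≡ 303^2 = 91809 ≡ 142
1048^256 ≡ 142^2 = 20164 ≡ 2422
1048^512 ≡ 2422^2 = 5866084 ≡ 2353
1048^1024 ≡ 2353^2 = 5536609 ≡ 1105
2009 = 1024 + 512 + 256 + 128 + 64 + 16 + 8 + 1, so 1048^2009 ≡ 1105·2353·2422·142·303·2535·1956·1048 ≡ 1438 (mod 2957)
y^r · r^s ≡ 408·1438 = 586704 ≡ 1218 (mod 2957)

1218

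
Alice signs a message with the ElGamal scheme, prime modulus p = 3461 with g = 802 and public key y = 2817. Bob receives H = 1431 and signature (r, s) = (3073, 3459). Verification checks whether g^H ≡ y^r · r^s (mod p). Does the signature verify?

verifies

Left side g^H mod p:
Squares mod 3461: 802^1≡802, 802^2≡2919, 802^4≡3040, 802^8≡730, 802^16≡3367, 802^32≡1914, 802^64≡1658, 802^128≡930, 802^256≡3111, 802^512≡1365, 802^1024≡1207
1431 = 1024 + 256 + 128 + 16 + 4 + 2 + 1, so 802^1431 ≡ 1207·3111·930·3367·3040·2919·802 ≡ 31 (mod 3461)
Right side y^r · r^s mod p:
Squares mod 3461: 2817^1≡2817, 2817^2≡2877, 2817^4≡1878, 2817^8≡125, 2817^16≡1781, 2817^32≡1685, 2817^64≡1205, 2817^128≡1866, 2817^256≡190, 2817^512≡1490, 2817^1024≡1599, 2817^2048≡2583
3073 = 2048 + 1024 + 1, so 2817^3073 ≡ 2583·1599·2817 ≡ 1816 (mod 3461)
Squares mod 3461: 3073^1≡3073, 3073^2≡1721, 3073^4≡2686, 3073^8≡1872, 3073^16≡1852, 3073^32≡53, 3073^64≡2809, 3073^128≡2862, 3073^256≡2318, 3073^512≡1652, 3073^1024≡1836, 3073^2048≡3343
3459 = 2048 + 1024 + 256 + 128 + 2 + 1, so 3073^3459 ≡ 3343·1836·2318·2862·1721·3073 ≡ 223 (mod 3461)
1816·223 = 404968 ≡ 31 (mod 3461)
31 ≡ 31 (mod 3461), so the signature is genuine.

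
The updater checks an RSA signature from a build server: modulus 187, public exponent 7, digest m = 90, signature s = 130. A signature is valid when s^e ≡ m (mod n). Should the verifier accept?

s^2 ≡ 130^2 = 16900 ≡ 70
s^4 ≡ 70^2 = 4900 ≡ 38
7 = 4 + 2 + 1, so s^7 ≡ 38·70·130 ≡ 37 (mod 187)
37 ≠ 90, so verification fails.

reject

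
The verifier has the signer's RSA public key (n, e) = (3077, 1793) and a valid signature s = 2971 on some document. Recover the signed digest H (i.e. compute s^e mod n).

s^1793 mod 3077 = 302

302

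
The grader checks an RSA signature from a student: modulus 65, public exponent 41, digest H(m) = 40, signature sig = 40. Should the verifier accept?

accept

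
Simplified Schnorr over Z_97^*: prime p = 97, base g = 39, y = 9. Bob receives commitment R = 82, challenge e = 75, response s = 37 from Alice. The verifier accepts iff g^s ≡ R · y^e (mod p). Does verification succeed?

passes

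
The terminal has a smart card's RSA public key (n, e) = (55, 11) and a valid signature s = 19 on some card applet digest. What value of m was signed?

19

s^2 ≡ 19^2 = 361 ≡ 31
s^4 ≡ 31^2 = 961 ≡ 26
s^8 ≡ 26^2 = 676 ≡ 16
11 = 8 + 2 + 1, so s^11 ≡ 16·31·19 ≡ 19 (mod 55)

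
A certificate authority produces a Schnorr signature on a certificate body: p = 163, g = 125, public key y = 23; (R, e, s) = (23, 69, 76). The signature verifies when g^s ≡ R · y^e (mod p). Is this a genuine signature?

forged

g^s mod p:
125^2 = 15625 ≡ 140
125^4 ≡ 140^2 = 19600 ≡ 40
125^8 ≡ 40^2 = 1600 ≡ 133
125^16 ≡ 133^2 = 17689 ≡ 85
125^32 ≡ 85^2 = 7225 ≡ 53
125^64 ≡ 53^2 = 2809 ≡ 38
76 = 64 + 8 + 4, so 125^76 ≡ 38·133·40 ≡ 40 (mod 163)
R · y^e mod p:
23^2 = 529 ≡ 40
23^4 ≡ 40^2 = 1600 ≡ 133
23^8 ≡ 133^2 = 17689 ≡ 85
23^16 ≡ 85^2 = 7225 ≡ 53
23^32 ≡ 53^2 = 2809 ≡ 38
23^64 ≡ 38^2 = 1444 ≡ 140
69 = 64 + 4 + 1, so 23^69 ≡ 140·133·23 ≡ 59 (mod 163)
23·59 = 1357 ≡ 53 (mod 163)
40 ≠ 53; the check fails.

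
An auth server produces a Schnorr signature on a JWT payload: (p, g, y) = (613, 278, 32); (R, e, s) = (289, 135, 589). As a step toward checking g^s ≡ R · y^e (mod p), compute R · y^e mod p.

32^135 mod 613 = 187
R · y^e ≡ 289·187 = 54043 ≡ 99 (mod 613)

99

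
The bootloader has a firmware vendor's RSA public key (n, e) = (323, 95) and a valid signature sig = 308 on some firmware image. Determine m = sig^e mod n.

264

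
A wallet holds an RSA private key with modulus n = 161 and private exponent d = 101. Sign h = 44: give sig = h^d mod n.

h^2 ≡ 44^2 = 1936 ≡ 4
h^4 ≡ 4^2 = 16
h^8 ≡ 16^2 = 256 ≡ 95
h^16 ≡ 95^2 = 9025 ≡ 9
h^32 ≡ 9^2 = 81
h^64 ≡ 81^2 = 6561 ≡ 121
101 = 64 + 32 + 4 + 1, so h^101 ≡ 121·81·16·44 ≡ 88 (mod 161)

88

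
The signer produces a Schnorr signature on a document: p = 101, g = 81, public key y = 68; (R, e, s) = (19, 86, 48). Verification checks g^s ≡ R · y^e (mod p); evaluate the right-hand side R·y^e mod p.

25

68^2 = 4624 ≡ 79
68^4 ≡ 79^2 = 6241 ≡ 80
68^8 ≡ 80^2 = 6400 ≡ 37
68^16 ≡ 37^2 = 1369 ≡ 56
68^32 ≡ 56^2 = 3136 ≡ 5
68^64 ≡ 5^2 = 25
86 = 64 + 16 + 4 + 2, so 68^86 ≡ 25·56·80·79 ≡ 97 (mod 101)
R · y^e ≡ 19·97 = 1843 ≡ 25 (mod 101)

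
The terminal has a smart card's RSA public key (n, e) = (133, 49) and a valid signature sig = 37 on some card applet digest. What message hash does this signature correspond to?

37

sig^2 ≡ 37^2 = 1369 ≡ 39
sig^4 ≡ 39^2 = 1521 ≡ 58
sig^8 ≡ 58^2 = 3364 ≡ 39
sig^16 ≡ 39^2 = 1521 ≡ 58
sig^32 ≡ 58^2 = 3364 ≡ 39
49 = 32 + 16 + 1, so sig^49 ≡ 39·58·37 ≡ 37 (mod 133)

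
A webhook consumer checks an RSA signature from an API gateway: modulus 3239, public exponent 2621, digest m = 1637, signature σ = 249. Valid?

yes

σ^2 ≡ 249^2 = 62001 ≡ 460
σ^4 ≡ 460^2 = 211600 ≡ 1065
σ^8 ≡ 1065^2 = 1134225 ≡ 575
σ^16 ≡ 575^2 = 330625 ≡ 247
σ^32 ≡ 247^2 = 61009 ≡ 2707
σ^64 ≡ 2707^2 = 7327849 ≡ 1231
σ^128 ≡ 1231^2 = 1515361 ≡ 2748
σ^256 ≡ 2748^2 = 7551504 ≡ 1395
σ^512 ≡ 1395^2 = 1946025 ≡ 2625
σ^1024 ≡ 2625^2 = 6890625 ≡ 1272
σ^2048 ≡ 1272^2 = 1617984 ≡ 1723
2621 = 2048 + 512 + 32 + 16 + 8 + 4 + 1, so σ^2621 ≡ 1723·2625·2707·247·575·1065·249 ≡ 1637 (mod 3239)
1637 = m, so the signature checks out.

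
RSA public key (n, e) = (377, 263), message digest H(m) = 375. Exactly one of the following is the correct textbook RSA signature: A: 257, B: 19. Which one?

B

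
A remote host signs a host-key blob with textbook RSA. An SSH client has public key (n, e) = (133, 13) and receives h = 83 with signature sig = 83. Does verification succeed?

passes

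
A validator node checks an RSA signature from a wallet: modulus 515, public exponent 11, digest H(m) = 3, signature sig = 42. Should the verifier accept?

Squares mod 515: sig^1≡42, sig^2≡219, sig^4≡66, sig^8≡236
11 = 8 + 2 + 1, so sig^11 ≡ 236·219·42 ≡ 3 (mod 515)
Since 3 equals the digest 3, verification succeeds.

accept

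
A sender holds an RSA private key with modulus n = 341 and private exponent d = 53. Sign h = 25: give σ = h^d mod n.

5

h^2 ≡ 25^2 = 625 ≡ 284
h^4 ≡ 284^2 = 80656 ≡ 180
h^8 ≡ 180^2 = 32400 ≡ 5
h^16 ≡ 5^2 = 25
h^32 ≡ 25^2 = 625 ≡ 284
53 = 32 + 16 + 4 + 1, so h^53 ≡ 284·25·180·25 ≡ 5 (mod 341)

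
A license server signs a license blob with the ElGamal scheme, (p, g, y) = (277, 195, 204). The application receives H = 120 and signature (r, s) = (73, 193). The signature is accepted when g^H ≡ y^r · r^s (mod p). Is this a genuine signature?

forged

Left side g^H mod p:
195^2 = 38025 ≡ 76
195^4 ≡ 76^2 = 5776 ≡ 236
195^8 ≡ 236^2 = 55696 ≡ 19
195^16 ≡ 19^2 = 361 ≡ 84
195^32 ≡ 84^2 = 7056 ≡ 131
195^64 ≡ 131^2 = 17161 ≡ 264
120 = 64 + 32 + 16 + 8, so 195^120 ≡ 264·131·84·19 ≡ 213 (mod 277)
Right side y^r · r^s mod p:
204^2 = 41616 ≡ 66
204^4 ≡ 66^2 = 4356 ≡ 201
204^8 ≡ 201^2 = 40401 ≡ 236
204^16 ≡ 236^2 = 55696 ≡ 19
204^32 ≡ 19^2 = 361 ≡ 84
204^64 ≡ 84^2 = 7056 ≡ 131
73 = 64 + 8 + 1, so 204^73 ≡ 131·236·204 ≡ 128 (mod 277)
73^2 = 5329 ≡ 66
73^4 ≡ 66^2 = 4356 ≡ 201
73^8 ≡ 201^2 = 40401 ≡ 236
73^16 ≡ 236^2 = 55696 ≡ 19
73^32 ≡ 19^2 = 361 ≡ 84
73^64 ≡ 84^2 = 7056 ≡ 131
73^128 ≡ 131^2 = 17161 ≡ 264
193 = 128 + 64 + 1, so 73^193 ≡ 264·131·73 ≡ 54 (mod 277)
128·54 = 6912 ≡ 264 (mod 277)
213 ≠ 264, so verification fails.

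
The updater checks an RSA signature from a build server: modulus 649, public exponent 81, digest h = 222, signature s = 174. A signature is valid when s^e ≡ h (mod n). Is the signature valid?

invalid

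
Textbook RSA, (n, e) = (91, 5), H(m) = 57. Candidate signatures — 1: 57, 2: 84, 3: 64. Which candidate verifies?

1

Candidate 1: 57^5 mod 91 = 57
  → matches H(m) = 57
Candidate 2: 84^5 mod 91 = 28
Candidate 3: 64^5 mod 91 = 64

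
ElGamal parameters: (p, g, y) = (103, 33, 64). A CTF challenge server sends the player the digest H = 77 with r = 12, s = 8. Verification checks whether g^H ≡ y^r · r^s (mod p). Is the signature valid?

invalid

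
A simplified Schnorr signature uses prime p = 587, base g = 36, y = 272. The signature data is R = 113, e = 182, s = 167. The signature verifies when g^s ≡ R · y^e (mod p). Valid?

g^s mod p:
36^167 mod 587 = 256
R · y^e mod p:
272^182 mod 587 = 89
113·89 = 10057 ≡ 78 (mod 587)
256 ≠ 78; the check fails.

no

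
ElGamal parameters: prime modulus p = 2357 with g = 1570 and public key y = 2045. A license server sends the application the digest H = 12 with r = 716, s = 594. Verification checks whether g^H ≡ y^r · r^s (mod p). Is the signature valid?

invalid

Left side g^H mod p:
1570^2 = 2464900 ≡ 1835
1570^4 ≡ 1835^2 = 3367225 ≡ 1429
1570^8 ≡ 1429^2 = 2042041 ≡ 879
12 = 8 + 4, so 1570^12 ≡ 879·1429 ≡ 2167 (mod 2357)
Right side y^r · r^s mod p:
2045^2 = 4182025 ≡ 707
2045^4 ≡ 707^2 = 499849 ≡ 165
2045^8 ≡ 165^2 = 27225 ≡ 1298
2045^16 ≡ 1298^2 = 1684804 ≡ 1906
2045^32 ≡ 1906^2 = 3632836 ≡ 699
2045^64 ≡ 699^2 = 488601 ≡ 702
2045^128 ≡ 702^2 = 492804 ≡ 191
2045^256 ≡ 191^2 = 36481 ≡ 1126
2045^512 ≡ 1126^2 = 1267876 ≡ 2167
716 = 512 + 128 + 64 + 8 + 4, so 2045^716 ≡ 2167·191·702·1298·165 ≡ 401 (mod 2357)
716^2 = 512656 ≡ 1187
716^4 ≡ 1187^2 = 1408969 ≡ 1840
716^8 ≡ 1840^2 = 3385600 ≡ 948
716^16 ≡ 948^2 = 898704 ≡ 687
716^32 ≡ 687^2 = 471969 ≡ 569
716^64 ≡ 569^2 = 323761 ≡ 852
716^128 ≡ 852^2 = 725904 ≡ 2305
716^256 ≡ 2305^2 = 5313025 ≡ 347
716^512 ≡ 347^2 = 120409 ≡ 202
594 = 512 + 64 + 16 + 2, so 716^594 ≡ 202·852·687·1187 ≡ 78 (mod 2357)
401·78 = 31278 ≡ 637 (mod 2357)
2167 ≠ 637, so verification fails.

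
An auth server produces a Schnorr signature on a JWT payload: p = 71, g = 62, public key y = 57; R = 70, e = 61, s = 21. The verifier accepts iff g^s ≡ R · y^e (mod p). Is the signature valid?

g^s mod p:
Squares mod 71: 62^1≡62, 62^2≡10, 62^4≡29, 62^8≡60, 62^16≡50
21 = 16 + 4 + 1, so 62^21 ≡ 50·29·62 ≡ 14 (mod 71)
R · y^e mod p:
Squares mod 71: 57^1≡57, 57^2≡54, 57^4≡5, 57^8≡25, 57^16≡57, 57^32≡54
61 = 32 + 16 + 8 + 4 + 1, so 57^61 ≡ 54·57·25·5·57 ≡ 57 (mod 71)
70·57 = 3990 ≡ 14 (mod 71)
14 ≡ 14 (mod 71); signature holds.

valid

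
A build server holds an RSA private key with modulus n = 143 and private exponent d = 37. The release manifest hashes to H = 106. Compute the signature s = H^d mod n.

Squares mod 143: H^1≡106, H^2≡82, H^4≡3, H^8≡9, H^16≡81, H^32≡126
37 = 32 + 4 + 1, so H^37 ≡ 126·3·106 ≡ 28 (mod 143)

28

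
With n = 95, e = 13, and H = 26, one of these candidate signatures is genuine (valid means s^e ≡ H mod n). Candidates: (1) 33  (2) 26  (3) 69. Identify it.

2

Candidate 1: Squares mod 95: 33^1≡33, 33^2≡44, 33^4≡36, 33^8≡61; 13 = 8 + 4 + 1, so 33^13 ≡ 61·36·33 ≡ 78 (mod 95)
Candidate 2: Squares mod 95: 26^1≡26, 26^2≡11, 26^4≡26, 26^8≡11; 13 = 8 + 4 + 1, so 26^13 ≡ 11·26·26 ≡ 26 (mod 95)
  → matches H = 26
Candidate 3: Squares mod 95: 69^1≡69, 69^2≡11, 69^4≡26, 69^8≡11; 13 = 8 + 4 + 1, so 69^13 ≡ 11·26·69 ≡ 69 (mod 95)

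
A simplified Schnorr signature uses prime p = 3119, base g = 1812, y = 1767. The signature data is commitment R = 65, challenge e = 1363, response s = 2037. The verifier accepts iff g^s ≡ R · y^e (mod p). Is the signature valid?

g^s mod p:
1812^2 = 3283344 ≡ 2156
1812^4 ≡ 2156^2 = 4648336 ≡ 1026
1812^8 ≡ 1026^2 = 1052676 ≡ 1573
1812^16 ≡ 1573^2 = 2474329 ≡ 962
1812^32 ≡ 962^2 = 925444 ≡ 2220
1812^64 ≡ 2220^2 = 4928400 ≡ 380
1812^128 ≡ 380^2 = 144400 ≡ 926
1812^256 ≡ 926^2 = 857476 ≡ 2870
1812^512 ≡ 2870^2 = 8236900 ≡ 2740
1812^1024 ≡ 2740^2 = 7507600 ≡ 167
2037 = 1024 + 512 + 256 + 128 + 64 + 32 + 16 + 4 + 1, so 1812^2037 ≡ 167·2740·2870·926·380·2220·962·1026·1812 ≡ 976 (mod 3119)
R · y^e mod p:
1767^2 = 3122289 ≡ 170
1767^4 ≡ 170^2 = 28900 ≡ 829
1767^8 ≡ 829^2 = 687241 ≡ 1061
1767^16 ≡ 1061^2 = 1125721 ≡ 2881
1767^32 ≡ 2881^2 = 8300161 ≡ 502
1767^64 ≡ 502^2 = 252004 ≡ 2484
1767^128 ≡ 2484^2 = 6170256 ≡ 874
1767^256 ≡ 874^2 = 763876 ≡ 2840
1767^512 ≡ 2840^2 = 8065600 ≡ 2985
1767^1024 ≡ 2985^2 = 8910225 ≡ 2361
1363 = 1024 + 256 + 64 + 16 + 2 + 1, so 1767^1363 ≡ 2361·2840·2484·2881·170·1767 ≡ 63 (mod 3119)
65·63 = 4095 ≡ 976 (mod 3119)
976 ≡ 976 (mod 3119); signature holds.

valid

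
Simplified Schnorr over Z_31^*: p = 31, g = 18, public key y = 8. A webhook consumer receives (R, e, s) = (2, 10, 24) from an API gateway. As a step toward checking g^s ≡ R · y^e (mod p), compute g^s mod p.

Squares mod 31: 18^1≡18, 18^2≡14, 18^4≡10, 18^8≡7, 18^16≡18
24 = 16 + 8, so 18^24 ≡ 18·7 ≡ 2 (mod 31)

2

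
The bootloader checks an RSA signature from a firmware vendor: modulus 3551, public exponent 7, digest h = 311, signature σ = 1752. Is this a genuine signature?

σ^2 ≡ 1752^2 = 3069504 ≡ 1440
σ^4 ≡ 1440^2 = 2073600 ≡ 3367
7 = 4 + 2 + 1, so σ^7 ≡ 3367·1440·1752 ≡ 1657 (mod 3551)
The recovered value 1657 does not match the digest 311.

forged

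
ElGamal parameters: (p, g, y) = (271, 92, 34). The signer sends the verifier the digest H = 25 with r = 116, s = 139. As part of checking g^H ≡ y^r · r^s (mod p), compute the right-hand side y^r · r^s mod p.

34^2 = 1156 ≡ 72
34^4 ≡ 72^2 = 5184 ≡ 35
34^8 ≡ 35^2 = 1225 ≡ 141
34^16 ≡ 141^2 = 19881 ≡ 98
34^32 ≡ 98^2 = 9604 ≡ 119
34^64 ≡ 119^2 = 14161 ≡ 69
116 = 64 + 32 + 16 + 4, so 34^116 ≡ 69·119·98·35 ≡ 55 (mod 271)
116^2 = 13456 ≡ 177
116^4 ≡ 177^2 = 31329 ≡ 164
116^8 ≡ 164^2 = 26896 ≡ 67
116^16 ≡ 67^2 = 4489 ≡ 153
116^32 ≡ 153^2 = 23409 ≡ 103
116^64 ≡ 103^2 = 10609 ≡ 40
116^128 ≡ 40^2 = 1600 ≡ 245
139 = 128 + 8 + 2 + 1, so 116^139 ≡ 245·67·177·116 ≡ 107 (mod 271)
y^r · r^s ≡ 55·107 = 5885 ≡ 194 (mod 271)

194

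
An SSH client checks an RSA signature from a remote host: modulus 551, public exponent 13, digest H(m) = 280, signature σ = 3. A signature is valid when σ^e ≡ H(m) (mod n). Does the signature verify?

verifies

σ^2 ≡ 3^2 = 9
σ^4 ≡ 9^2 = 81
σ^8 ≡ 81^2 = 6561 ≡ 500
13 = 8 + 4 + 1, so σ^13 ≡ 500·81·3 ≡ 280 (mod 551)
280 = H(m), so the signature checks out.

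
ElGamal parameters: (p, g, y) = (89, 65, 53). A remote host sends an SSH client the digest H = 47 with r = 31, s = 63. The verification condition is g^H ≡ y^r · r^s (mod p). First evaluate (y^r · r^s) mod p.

53^31 mod 89 = 79
31^63 mod 89 = 6
y^r · r^s ≡ 79·6 = 474 ≡ 29 (mod 89)

29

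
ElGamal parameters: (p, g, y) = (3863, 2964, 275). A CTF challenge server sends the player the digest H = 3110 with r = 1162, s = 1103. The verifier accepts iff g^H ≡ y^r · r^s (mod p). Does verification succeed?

fails

Left side g^H mod p:
Squares mod 3863: 2964^1≡2964, 2964^2≡834, 2964^4≡216, 2964^8≡300, 2964^16≡1151, 2964^32≡3655, 2964^64≡771, 2964^128≡3402, 2964^256≡56, 2964^512≡3136, 2964^1024≡3161, 2964^2048≡2203
3110 = 2048 + 1024 + 32 + 4 + 2, so 2964^3110 ≡ 2203·3161·3655·216·834 ≡ 3419 (mod 3863)
Right side y^r · r^s mod p:
Squares mod 3863: 275^1≡275, 275^2≡2228, 275^4≡29, 275^8≡841, 275^16≡352, 275^32≡288, 275^64≡1821, 275^128≡1587, 275^256≡3756, 275^512≡3723, 275^1024≡285
1162 = 1024 + 128 + 8 + 2, so 275^1162 ≡ 285·1587·841·2228 ≡ 724 (mod 3863)
Squares mod 3863: 1162^1≡1162, 1162^2≡2057, 1162^4≡1264, 1162^8≡2277, 1162^16≡583, 1162^32≡3808, 1162^64≡3025, 1162^128≡3041, 1162^256≡3522, 1162^512≡391, 1162^1024≡2224
1103 = 1024 + 64 + 8 + 4 + 2 + 1, so 1162^1103 ≡ 2224·3025·2277·1264·2057·1162 ≡ 2362 (mod 3863)
724·2362 = 1710088 ≡ 2642 (mod 3863)
3419 ≠ 2642, so verification fails.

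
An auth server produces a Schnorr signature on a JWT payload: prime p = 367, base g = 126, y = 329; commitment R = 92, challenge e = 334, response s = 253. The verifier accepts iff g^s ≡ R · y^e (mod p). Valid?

yes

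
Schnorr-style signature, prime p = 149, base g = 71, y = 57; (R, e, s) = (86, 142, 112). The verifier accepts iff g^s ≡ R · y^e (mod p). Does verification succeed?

g^s mod p:
71^2 = 5041 ≡ 124
71^4 ≡ 124^2 = 15376 ≡ 29
71^8 ≡ 29^2 = 841 ≡ 96
71^16 ≡ 96^2 = 9216 ≡ 127
71^32 ≡ 127^2 = 16129 ≡ 37
71^64 ≡ 37^2 = 1369 ≡ 28
112 = 64 + 32 + 16, so 71^112 ≡ 28·37·127 ≡ 5 (mod 149)
R · y^e mod p:
57^2 = 3249 ≡ 120
57^4 ≡ 120^2 = 14400 ≡ 96
57^8 ≡ 96^2 = 9216 ≡ 127
57^16 ≡ 127^2 = 16129 ≡ 37
57^32 ≡ 37^2 = 1369 ≡ 28
57^64 ≡ 28^2 = 784 ≡ 39
57^128 ≡ 39^2 = 1521 ≡ 31
142 = 128 + 8 + 4 + 2, so 57^142 ≡ 31·127·96·120 ≡ 130 (mod 149)
86·130 = 11180 ≡ 5 (mod 149)
5 ≡ 5 (mod 149); signature holds.

passes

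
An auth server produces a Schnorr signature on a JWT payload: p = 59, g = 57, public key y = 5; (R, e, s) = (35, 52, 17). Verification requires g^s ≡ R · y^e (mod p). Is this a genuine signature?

g^s mod p:
57^2 = 3249 ≡ 4
57^4 ≡ 4^2 = 16
57^8 ≡ 16^2 = 256 ≡ 20
57^16 ≡ 20^2 = 400 ≡ 46
17 = 16 + 1, so 57^17 ≡ 46·57 ≡ 26 (mod 59)
R · y^e mod p:
5^2 = 25
5^4 ≡ 25^2 = 625 ≡ 35
5^8 ≡ 35^2 = 1225 ≡ 45
5^16 ≡ 45^2 = 2025 ≡ 19
5^32 ≡ 19^2 = 361 ≡ 7
52 = 32 + 16 + 4, so 5^52 ≡ 7·19·35 ≡ 53 (mod 59)
35·53 = 1855 ≡ 26 (mod 59)
26 ≡ 26 (mod 59); signature holds.

genuine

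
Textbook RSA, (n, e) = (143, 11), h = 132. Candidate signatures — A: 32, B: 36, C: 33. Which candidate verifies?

Candidate A: Squares mod 143: 32^1≡32, 32^2≡23, 32^4≡100, 32^8≡133; 11 = 8 + 2 + 1, so 32^11 ≡ 133·23·32 ≡ 76 (mod 143)
Candidate B: Squares mod 143: 36^1≡36, 36^2≡9, 36^4≡81, 36^8≡126; 11 = 8 + 2 + 1, so 36^11 ≡ 126·9·36 ≡ 69 (mod 143)
Candidate C: Squares mod 143: 33^1≡33, 33^2≡88, 33^4≡22, 33^8≡55; 11 = 8 + 2 + 1, so 33^11 ≡ 55·88·33 ≡ 132 (mod 143)
  → matches h = 132

C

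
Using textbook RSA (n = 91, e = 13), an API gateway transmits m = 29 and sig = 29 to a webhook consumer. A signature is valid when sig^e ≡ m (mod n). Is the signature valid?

sig^13 mod 91 = 29
29 = m, so the signature checks out.

valid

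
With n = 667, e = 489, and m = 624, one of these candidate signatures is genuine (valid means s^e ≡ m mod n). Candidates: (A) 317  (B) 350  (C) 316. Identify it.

A

Candidate A: Squares mod 667: 317^1≡317, 317^2≡439, 317^4≡625, 317^8≡430, 317^16≡141, 317^32≡538, 317^64≡633, 317^128≡489, 317^256≡335; 489 = 256 + 128 + 64 + 32 + 8 + 1, so 317^489 ≡ 335·489·633·538·430·317 ≡ 624 (mod 667)
  → matches m = 624
Candidate B: Squares mod 667: 350^1≡350, 350^2≡439, 350^4≡625, 350^8≡430, 350^16≡141, 350^32≡538, 350^64≡633, 350^128≡489, 350^256≡335; 489 = 256 + 128 + 64 + 32 + 8 + 1, so 350^489 ≡ 335·489·633·538·430·350 ≡ 43 (mod 667)
Candidate C: Squares mod 667: 316^1≡316, 316^2≡473, 316^4≡284, 316^8≡616, 316^16≡600, 316^32≡487, 316^64≡384, 316^128≡49, 316^256≡400; 489 = 256 + 128 + 64 + 32 + 8 + 1, so 316^489 ≡ 400·49·384·487·616·316 ≡ 619 (mod 667)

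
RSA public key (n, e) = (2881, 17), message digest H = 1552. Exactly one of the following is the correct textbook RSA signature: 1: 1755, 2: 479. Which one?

Candidate 1: 1755^2 = 3080025 ≡ 236; 1755^4 ≡ 236^2 = 55696 ≡ 957; 1755^8 ≡ 957^2 = 915849 ≡ 2572; 1755^16 ≡ 2572^2 = 6615184 ≡ 408; 17 = 16 + 1, so 1755^17 ≡ 408·1755 ≡ 1552 (mod 2881)
  → matches H = 1552
Candidate 2: 479^2 = 229441 ≡ 1842; 479^4 ≡ 1842^2 = 3392964 ≡ 2027; 479^8 ≡ 2027^2 = 4108729 ≡ 423; 479^16 ≡ 423^2 = 178929 ≡ 307; 17 = 16 + 1, so 479^17 ≡ 307·479 ≡ 122 (mod 2881)

1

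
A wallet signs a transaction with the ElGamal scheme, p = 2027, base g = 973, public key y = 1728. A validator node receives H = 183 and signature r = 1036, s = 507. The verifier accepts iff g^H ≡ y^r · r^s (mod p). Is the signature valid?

valid

Left side g^H mod p:
Squares mod 2027: 973^1≡973, 973^2≡120, 973^4≡211, 973^8≡1954, 973^16≡1275, 973^32≡1998, 973^64≡841, 973^128≡1885
183 = 128 + 32 + 16 + 4 + 2 + 1, so 973^183 ≡ 1885·1998·1275·211·120·973 ≡ 1663 (mod 2027)
Right side y^r · r^s mod p:
Squares mod 2027: 1728^1≡1728, 1728^2≡213, 1728^4≡775, 1728^8≡633, 1728^16≡1370, 1728^32≡1925, 1728^64≡269, 1728^128≡1416, 1728^256≡353, 1728^512≡962, 1728^1024≡1132
1036 = 1024 + 8 + 4, so 1728^1036 ≡ 1132·633·775 ≡ 1818 (mod 2027)
Squares mod 2027: 1036^1≡1036, 1036^2≡1013, 1036^4≡507, 1036^8≡1647, 1036^16≡483, 1036^32≡184, 1036^64≡1424, 1036^128≡776, 1036^256≡157
507 = 256 + 128 + 64 + 32 + 16 + 8 + 2 + 1, so 1036^507 ≡ 157·776·1424·184·483·1647·1013·1036 ≡ 283 (mod 2027)
1818·283 = 514494 ≡ 1663 (mod 2027)
1663 ≡ 1663 (mod 2027), so the signature is genuine.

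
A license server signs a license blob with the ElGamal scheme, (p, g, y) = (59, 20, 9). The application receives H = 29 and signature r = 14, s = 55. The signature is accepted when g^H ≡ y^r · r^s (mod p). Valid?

no

Left side g^H mod p:
20^2 = 400 ≡ 46
20^4 ≡ 46^2 = 2116 ≡ 51
20^8 ≡ 51^2 = 2601 ≡ 5
20^16 ≡ 5^2 = 25
29 = 16 + 8 + 4 + 1, so 20^29 ≡ 25·5·51·20 ≡ 1 (mod 59)
Right side y^r · r^s mod p:
9^2 = 81 ≡ 22
9^4 ≡ 22^2 = 484 ≡ 12
9^8 ≡ 12^2 = 144 ≡ 26
14 = 8 + 4 + 2, so 9^14 ≡ 26·12·22 ≡ 20 (mod 59)
14^2 = 196 ≡ 19
14^4 ≡ 19^2 = 361 ≡ 7
14^8 ≡ 7^2 = 49
14^16 ≡ 49^2 = 2401 ≡ 41
14^32 ≡ 41^2 = 1681 ≡ 29
55 = 32 + 16 + 4 + 2 + 1, so 14^55 ≡ 29·41·7·19·14 ≡ 2 (mod 59)
20·2 = 40 ≡ 40 (mod 59)
1 ≠ 40, so verification fails.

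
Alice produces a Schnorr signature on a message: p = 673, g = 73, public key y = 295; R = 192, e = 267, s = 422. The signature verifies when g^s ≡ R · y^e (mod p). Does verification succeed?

passes

g^s mod p:
73^422 mod 673 = 618
R · y^e mod p:
295^267 mod 673 = 529
192·529 = 101568 ≡ 618 (mod 673)
618 ≡ 618 (mod 673); signature holds.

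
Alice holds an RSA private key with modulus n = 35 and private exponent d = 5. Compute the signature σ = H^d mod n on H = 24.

19

H^2 ≡ 24^2 = 576 ≡ 16
H^4 ≡ 16^2 = 256 ≡ 11
5 = 4 + 1, so H^5 ≡ 11·24 ≡ 19 (mod 35)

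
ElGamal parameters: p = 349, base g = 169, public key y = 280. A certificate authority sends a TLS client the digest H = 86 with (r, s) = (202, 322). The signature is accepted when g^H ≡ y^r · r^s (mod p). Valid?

yes

Left side g^H mod p:
169^2 = 28561 ≡ 292
169^4 ≡ 292^2 = 85264 ≡ 108
169^8 ≡ 108^2 = 11664 ≡ 147
169^16 ≡ 147^2 = 21609 ≡ 320
169^32 ≡ 320^2 = 102400 ≡ 143
169^64 ≡ 143^2 = 20449 ≡ 207
86 = 64 + 16 + 4 + 2, so 169^86 ≡ 207·320·108·292 ≡ 254 (mod 349)
Right side y^r · r^s mod p:
280^2 = 78400 ≡ 224
280^4 ≡ 224^2 = 50176 ≡ 269
280^8 ≡ 269^2 = 72361 ≡ 118
280^16 ≡ 118^2 = 13924 ≡ 313
280^32 ≡ 313^2 = 97969 ≡ 249
280^64 ≡ 249^2 = 62001 ≡ 228
280^128 ≡ 228^2 = 51984 ≡ 332
202 = 128 + 64 + 8 + 2, so 280^202 ≡ 332·228·118·224 ≡ 263 (mod 349)
202^2 = 40804 ≡ 320
202^4 ≡ 320^2 = 102400 ≡ 143
202^8 ≡ 143^2 = 20449 ≡ 207
202^16 ≡ 207^2 = 42849 ≡ 271
202^32 ≡ 271^2 = 73441 ≡ 151
202^64 ≡ 151^2 = 22801 ≡ 116
202^128 ≡ 116^2 = 13456 ≡ 194
202^256 ≡ 194^2 = 37636 ≡ 293
322 = 256 + 64 + 2, so 202^322 ≡ 293·116·320 ≡ 273 (mod 349)
263·273 = 71799 ≡ 254 (mod 349)
254 ≡ 254 (mod 349), so the signature is genuine.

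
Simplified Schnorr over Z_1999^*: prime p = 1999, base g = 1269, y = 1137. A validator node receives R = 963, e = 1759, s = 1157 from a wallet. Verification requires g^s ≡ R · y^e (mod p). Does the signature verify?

g^s mod p:
1269^2 = 1610361 ≡ 1166
1269^4 ≡ 1166^2 = 1359556 ≡ 236
1269^8 ≡ 236^2 = 55696 ≡ 1723
1269^16 ≡ 1723^2 = 2968729 ≡ 214
1269^32 ≡ 214^2 = 45796 ≡ 1818
1269^64 ≡ 1818^2 = 3305124 ≡ 777
1269^128 ≡ 777^2 = 603729 ≡ 31
1269^256 ≡ 31^2 = 961
1269^512 ≡ 961^2 = 923521 ≡ 1982
1269^1024 ≡ 1982^2 = 3928324 ≡ 289
1157 = 1024 + 128 + 4 + 1, so 1269^1157 ≡ 289·31·236·1269 ≡ 1365 (mod 1999)
R · y^e mod p:
1137^2 = 1292769 ≡ 1415
1137^4 ≡ 1415^2 = 2002225 ≡ 1226
1137^8 ≡ 1226^2 = 1503076 ≡ 1827
1137^16 ≡ 1827^2 = 3337929 ≡ 1598
1137^32 ≡ 1598^2 = 2553604 ≡ 881
1137^64 ≡ 881^2 = 776161 ≡ 549
1137^128 ≡ 549^2 = 301401 ≡ 1551
1137^256 ≡ 1551^2 = 2405601 ≡ 804
1137^512 ≡ 804^2 = 646416 ≡ 739
1137^1024 ≡ 739^2 = 546121 ≡ 394
1759 = 1024 + 512 + 128 + 64 + 16 + 8 + 4 + 2 + 1, so 1137^1759 ≡ 394·739·1551·549·1598·1827·1226·1415·1137 ≡ 962 (mod 1999)
963·962 = 926406 ≡ 869 (mod 1999)
1365 ≠ 869; the check fails.

does not verify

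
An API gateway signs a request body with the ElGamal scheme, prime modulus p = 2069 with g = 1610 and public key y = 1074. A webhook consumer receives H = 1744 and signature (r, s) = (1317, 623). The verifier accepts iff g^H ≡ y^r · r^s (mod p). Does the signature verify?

does not verify

Left side g^H mod p:
1610^1744 mod 2069 = 783
Right side y^r · r^s mod p:
1074^1317 mod 2069 = 1093
1317^623 mod 2069 = 421
1093·421 = 460153 ≡ 835 (mod 2069)
783 ≠ 835, so verification fails.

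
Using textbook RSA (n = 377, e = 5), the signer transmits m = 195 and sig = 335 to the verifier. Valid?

no

sig^2 ≡ 335^2 = 112225 ≡ 256
sig^4 ≡ 256^2 = 65536 ≡ 315
5 = 4 + 1, so sig^5 ≡ 315·335 ≡ 342 (mod 377)
sig^5 mod 377 = 342, but m = 195.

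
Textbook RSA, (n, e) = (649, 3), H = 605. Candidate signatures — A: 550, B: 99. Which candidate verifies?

A

Candidate A: 550^2 = 302500 ≡ 66; 3 = 2 + 1, so 550^3 ≡ 66·550 ≡ 605 (mod 649)
  → matches H = 605
Candidate B: 99^2 = 9801 ≡ 66; 3 = 2 + 1, so 99^3 ≡ 66·99 ≡ 44 (mod 649)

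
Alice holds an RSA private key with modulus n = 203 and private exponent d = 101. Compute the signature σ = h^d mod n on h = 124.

10

h^2 ≡ 124^2 = 15376 ≡ 151
h^4 ≡ 151^2 = 22801 ≡ 65
h^8 ≡ 65^2 = 4225 ≡ 165
h^16 ≡ 165^2 = 27225 ≡ 23
h^32 ≡ 23^2 = 529 ≡ 123
h^64 ≡ 123^2 = 15129 ≡ 107
101 = 64 + 32 + 4 + 1, so h^101 ≡ 107·123·65·124 ≡ 10 (mod 203)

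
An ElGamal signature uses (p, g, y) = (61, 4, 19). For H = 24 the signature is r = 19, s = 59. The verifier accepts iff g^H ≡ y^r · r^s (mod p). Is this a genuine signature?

genuine

Left side g^H mod p:
4^2 = 16
4^4 ≡ 16^2 = 256 ≡ 12
4^8 ≡ 12^2 = 144 ≡ 22
4^16 ≡ 22^2 = 484 ≡ 57
24 = 16 + 8, so 4^24 ≡ 57·22 ≡ 34 (mod 61)
Right side y^r · r^s mod p:
19^2 = 361 ≡ 56
19^4 ≡ 56^2 = 3136 ≡ 25
19^8 ≡ 25^2 = 625 ≡ 15
19^16 ≡ 15^2 = 225 ≡ 42
19 = 16 + 2 + 1, so 19^19 ≡ 42·56·19 ≡ 36 (mod 61)
19^2 = 361 ≡ 56
19^4 ≡ 56^2 = 3136 ≡ 25
19^8 ≡ 25^2 = 625 ≡ 15
19^16 ≡ 15^2 = 225 ≡ 42
19^32 ≡ 42^2 = 1764 ≡ 56
59 = 32 + 16 + 8 + 2 + 1, so 19^59 ≡ 56·42·15·56·19 ≡ 45 (mod 61)
36·45 = 1620 ≡ 34 (mod 61)
34 ≡ 34 (mod 61), so the signature is genuine.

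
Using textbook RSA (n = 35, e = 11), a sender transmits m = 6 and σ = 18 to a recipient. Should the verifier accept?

σ^2 ≡ 18^2 = 324 ≡ 9
σ^4 ≡ 9^2 = 81 ≡ 11
σ^8 ≡ 11^2 = 121 ≡ 16
11 = 8 + 2 + 1, so σ^11 ≡ 16·9·18 ≡ 2 (mod 35)
2 ≠ 6, so verification fails.

reject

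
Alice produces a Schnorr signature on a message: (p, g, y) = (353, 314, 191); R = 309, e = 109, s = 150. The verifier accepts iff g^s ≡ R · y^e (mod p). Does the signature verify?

does not verify

g^s mod p:
314^2 = 98596 ≡ 109
314^4 ≡ 109^2 = 11881 ≡ 232
314^8 ≡ 232^2 = 53824 ≡ 168
314^16 ≡ 168^2 = 28224 ≡ 337
314^32 ≡ 337^2 = 113569 ≡ 256
314^64 ≡ 256^2 = 65536 ≡ 231
314^128 ≡ 231^2 = 53361 ≡ 58
150 = 128 + 16 + 4 + 2, so 314^150 ≡ 58·337·232·109 ≡ 176 (mod 353)
R · y^e mod p:
191^2 = 36481 ≡ 122
191^4 ≡ 122^2 = 14884 ≡ 58
191^8 ≡ 58^2 = 3364 ≡ 187
191^16 ≡ 187^2 = 34969 ≡ 22
191^32 ≡ 22^2 = 484 ≡ 131
191^64 ≡ 131^2 = 17161 ≡ 217
109 = 64 + 32 + 8 + 4 + 1, so 191^109 ≡ 217·131·187·58·191 ≡ 146 (mod 353)
309·146 = 45114 ≡ 283 (mod 353)
176 ≠ 283; the check fails.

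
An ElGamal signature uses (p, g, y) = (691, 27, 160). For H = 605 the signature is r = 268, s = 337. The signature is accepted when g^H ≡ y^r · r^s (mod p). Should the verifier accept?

accept

Left side g^H mod p:
27^605 mod 691 = 362
Right side y^r · r^s mod p:
160^268 mod 691 = 139
268^337 mod 691 = 107
139·107 = 14873 ≡ 362 (mod 691)
362 ≡ 362 (mod 691), so the signature is genuine.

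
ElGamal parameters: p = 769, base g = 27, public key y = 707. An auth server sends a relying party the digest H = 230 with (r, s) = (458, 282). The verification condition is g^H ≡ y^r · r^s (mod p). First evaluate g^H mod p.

596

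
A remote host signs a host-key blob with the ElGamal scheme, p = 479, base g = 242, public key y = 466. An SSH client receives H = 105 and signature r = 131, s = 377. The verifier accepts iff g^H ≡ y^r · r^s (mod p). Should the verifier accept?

Left side g^H mod p:
242^2 = 58564 ≡ 126
242^4 ≡ 126^2 = 15876 ≡ 69
242^8 ≡ 69^2 = 4761 ≡ 450
242^16 ≡ 450^2 = 202500 ≡ 362
242^32 ≡ 362^2 = 131044 ≡ 277
242^64 ≡ 277^2 = 76729 ≡ 89
105 = 64 + 32 + 8 + 1, so 242^105 ≡ 89·277·450·242 ≡ 46 (mod 479)
Right side y^r · r^s mod p:
466^2 = 217156 ≡ 169
466^4 ≡ 169^2 = 28561 ≡ 300
466^8 ≡ 300^2 = 90000 ≡ 427
466^16 ≡ 427^2 = 182329 ≡ 309
466^32 ≡ 309^2 = 95481 ≡ 160
466^64 ≡ 160^2 = 25600 ≡ 213
466^128 ≡ 213^2 = 45369 ≡ 343
131 = 128 + 2 + 1, so 466^131 ≡ 343·169·466 ≡ 375 (mod 479)
131^2 = 17161 ≡ 396
131^4 ≡ 396^2 = 156816 ≡ 183
131^8 ≡ 183^2 = 33489 ≡ 438
131^16 ≡ 438^2 = 191844 ≡ 244
131^32 ≡ 244^2 = 59536 ≡ 140
131^64 ≡ 140^2 = 19600 ≡ 440
131^128 ≡ 440^2 = 193600 ≡ 84
131^256 ≡ 84^2 = 7056 ≡ 350
377 = 256 + 64 + 32 + 16 + 8 + 1, so 131^377 ≡ 350·440·140·244·438·131 ≡ 368 (mod 479)
375·368 = 138000 ≡ 48 (mod 479)
46 ≠ 48, so verification fails.

reject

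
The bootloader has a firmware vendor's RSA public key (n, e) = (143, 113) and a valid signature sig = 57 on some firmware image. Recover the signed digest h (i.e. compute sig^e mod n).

96

Squares mod 143: sig^1≡57, sig^2≡103, sig^4≡27, sig^8≡14, sig^16≡53, sig^32≡92, sig^64≡27
113 = 64 + 32 + 16 + 1, so sig^113 ≡ 27·92·53·57 ≡ 96 (mod 143)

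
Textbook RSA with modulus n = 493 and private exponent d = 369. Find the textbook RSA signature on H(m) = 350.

61

(H(m))^369 mod 493 = 61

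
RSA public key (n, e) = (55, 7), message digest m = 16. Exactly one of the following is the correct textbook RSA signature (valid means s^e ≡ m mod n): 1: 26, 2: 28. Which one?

Candidate 1: 26^2 = 676 ≡ 16; 26^4 ≡ 16^2 = 256 ≡ 36; 7 = 4 + 2 + 1, so 26^7 ≡ 36·16·26 ≡ 16 (mod 55)
  → matches m = 16
Candidate 2: 28^2 = 784 ≡ 14; 28^4 ≡ 14^2 = 196 ≡ 31; 7 = 4 + 2 + 1, so 28^7 ≡ 31·14·28 ≡ 52 (mod 55)

1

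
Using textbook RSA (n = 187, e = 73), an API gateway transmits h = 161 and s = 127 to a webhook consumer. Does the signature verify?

s^73 mod 187 = 161
161 = h, so the signature checks out.

verifies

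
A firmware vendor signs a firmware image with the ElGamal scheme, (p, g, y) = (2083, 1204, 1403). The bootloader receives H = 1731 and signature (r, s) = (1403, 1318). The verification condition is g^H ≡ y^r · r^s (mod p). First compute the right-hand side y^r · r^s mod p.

1403^2 = 1968409 ≡ 2057
1403^4 ≡ 2057^2 = 4231249 ≡ 676
1403^8 ≡ 676^2 = 456976 ≡ 799
1403^16 ≡ 799^2 = 638401 ≡ 1003
1403^32 ≡ 1003^2 = 1006009 ≡ 2003
1403^64 ≡ 2003^2 = 4012009 ≡ 151
1403^128 ≡ 151^2 = 22801 ≡ 1971
1403^256 ≡ 1971^2 = 3884841 ≡ 46
1403^512 ≡ 46^2 = 2116 ≡ 33
1403^1024 ≡ 33^2 = 1089
1403 = 1024 + 256 + 64 + 32 + 16 + 8 + 2 + 1, so 1403^1403 ≡ 1089·46·151·2003·1003·799·2057·1403 ≡ 143 (mod 2083)
1403^2 = 1968409 ≡ 2057
1403^4 ≡ 2057^2 = 4231249 ≡ 676
1403^8 ≡ 676^2 = 456976 ≡ 799
1403^16 ≡ 799^2 = 638401 ≡ 1003
1403^32 ≡ 1003^2 = 1006009 ≡ 2003
1403^64 ≡ 2003^2 = 4012009 ≡ 151
1403^128 ≡ 151^2 = 22801 ≡ 1971
1403^256 ≡ 1971^2 = 3884841 ≡ 46
1403^512 ≡ 46^2 = 2116 ≡ 33
1403^1024 ≡ 33^2 = 1089
1318 = 1024 + 256 + 32 + 4 + 2, so 1403^1318 ≡ 1089·46·2003·676·2057 ≡ 1444 (mod 2083)
y^r · r^s ≡ 143·1444 = 206492 ≡ 275 (mod 2083)

275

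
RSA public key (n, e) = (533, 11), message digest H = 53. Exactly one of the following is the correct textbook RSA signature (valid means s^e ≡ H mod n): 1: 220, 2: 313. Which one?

Candidate 1: 220^2 = 48400 ≡ 430; 220^4 ≡ 430^2 = 184900 ≡ 482; 220^8 ≡ 482^2 = 232324 ≡ 469; 11 = 8 + 2 + 1, so 220^11 ≡ 469·430·220 ≡ 480 (mod 533)
Candidate 2: 313^2 = 97969 ≡ 430; 313^4 ≡ 430^2 = 184900 ≡ 482; 313^8 ≡ 482^2 = 232324 ≡ 469; 11 = 8 + 2 + 1, so 313^11 ≡ 469·430·313 ≡ 53 (mod 533)
  → matches H = 53

2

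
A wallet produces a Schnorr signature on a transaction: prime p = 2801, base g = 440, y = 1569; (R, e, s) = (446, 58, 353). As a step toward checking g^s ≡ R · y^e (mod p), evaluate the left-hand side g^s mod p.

992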